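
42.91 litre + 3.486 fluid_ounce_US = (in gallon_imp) 9.462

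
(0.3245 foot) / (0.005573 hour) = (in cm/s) 0.493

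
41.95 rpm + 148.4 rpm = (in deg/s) 1142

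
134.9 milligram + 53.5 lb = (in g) 2.427e+04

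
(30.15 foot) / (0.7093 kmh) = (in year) 1.479e-06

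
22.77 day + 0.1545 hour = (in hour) 546.6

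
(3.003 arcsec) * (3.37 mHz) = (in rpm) 4.685e-07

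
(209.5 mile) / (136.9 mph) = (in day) 0.06376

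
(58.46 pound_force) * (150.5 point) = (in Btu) 0.01309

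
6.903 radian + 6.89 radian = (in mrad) 1.379e+04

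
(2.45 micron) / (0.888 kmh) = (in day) 1.15e-10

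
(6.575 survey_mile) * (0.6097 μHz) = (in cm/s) 0.6452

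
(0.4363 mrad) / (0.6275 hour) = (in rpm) 1.844e-06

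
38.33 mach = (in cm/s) 1.305e+06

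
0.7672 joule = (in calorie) 0.1834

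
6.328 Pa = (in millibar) 0.06328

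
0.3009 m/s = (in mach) 0.0008837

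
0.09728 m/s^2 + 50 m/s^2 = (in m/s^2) 50.1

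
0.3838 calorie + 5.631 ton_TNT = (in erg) 2.356e+17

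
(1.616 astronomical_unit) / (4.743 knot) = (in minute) 1.651e+09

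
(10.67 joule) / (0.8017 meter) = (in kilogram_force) 1.357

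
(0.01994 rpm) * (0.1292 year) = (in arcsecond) 1.755e+09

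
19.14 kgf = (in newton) 187.7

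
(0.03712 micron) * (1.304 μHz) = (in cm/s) 4.84e-12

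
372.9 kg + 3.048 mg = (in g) 3.729e+05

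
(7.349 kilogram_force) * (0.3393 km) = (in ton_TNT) 5.844e-06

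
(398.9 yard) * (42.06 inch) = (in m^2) 389.7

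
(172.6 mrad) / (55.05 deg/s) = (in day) 2.079e-06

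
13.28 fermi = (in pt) 3.764e-11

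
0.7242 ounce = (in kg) 0.02053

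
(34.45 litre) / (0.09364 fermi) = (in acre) 9.091e+10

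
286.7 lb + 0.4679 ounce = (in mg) 1.301e+08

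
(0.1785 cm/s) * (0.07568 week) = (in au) 5.461e-10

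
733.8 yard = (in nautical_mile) 0.3623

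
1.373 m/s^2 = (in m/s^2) 1.373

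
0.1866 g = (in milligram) 186.6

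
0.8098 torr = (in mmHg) 0.8098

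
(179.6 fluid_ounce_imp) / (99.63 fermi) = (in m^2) 5.122e+10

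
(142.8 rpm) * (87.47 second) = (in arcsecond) 2.698e+08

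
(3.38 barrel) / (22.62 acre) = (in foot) 1.926e-05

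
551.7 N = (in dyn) 5.517e+07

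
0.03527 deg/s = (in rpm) 0.005878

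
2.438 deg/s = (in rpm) 0.4063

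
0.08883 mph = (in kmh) 0.143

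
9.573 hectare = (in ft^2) 1.03e+06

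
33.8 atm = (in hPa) 3.425e+04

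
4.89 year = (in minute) 2.57e+06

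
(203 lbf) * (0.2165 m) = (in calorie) 46.72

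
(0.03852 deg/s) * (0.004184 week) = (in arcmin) 5848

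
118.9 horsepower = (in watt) 8.866e+04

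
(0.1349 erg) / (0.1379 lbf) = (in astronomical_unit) 1.47e-19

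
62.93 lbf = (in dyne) 2.799e+07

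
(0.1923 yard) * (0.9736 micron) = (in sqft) 1.843e-06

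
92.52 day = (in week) 13.22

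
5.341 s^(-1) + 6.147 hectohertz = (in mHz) 6.2e+05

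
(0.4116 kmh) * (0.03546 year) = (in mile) 79.45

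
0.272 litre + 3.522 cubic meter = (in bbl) 22.15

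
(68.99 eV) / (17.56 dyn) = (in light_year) 6.653e-30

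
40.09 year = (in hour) 3.512e+05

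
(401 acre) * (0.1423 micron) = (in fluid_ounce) 7808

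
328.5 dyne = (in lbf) 0.0007385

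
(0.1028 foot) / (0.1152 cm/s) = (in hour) 0.007555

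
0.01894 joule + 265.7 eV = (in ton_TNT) 4.527e-12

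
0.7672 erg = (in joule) 7.672e-08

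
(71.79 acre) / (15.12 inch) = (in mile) 470.1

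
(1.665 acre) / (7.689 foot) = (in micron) 2.875e+09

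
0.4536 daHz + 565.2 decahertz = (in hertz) 5657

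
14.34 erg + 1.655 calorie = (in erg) 6.925e+07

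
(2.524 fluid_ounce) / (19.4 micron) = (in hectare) 0.0003848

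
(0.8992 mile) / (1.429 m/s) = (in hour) 0.2813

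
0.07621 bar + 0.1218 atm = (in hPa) 199.6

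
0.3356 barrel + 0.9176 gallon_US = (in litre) 56.83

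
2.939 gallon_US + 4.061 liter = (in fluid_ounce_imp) 534.5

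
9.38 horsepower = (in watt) 6995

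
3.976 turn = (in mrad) 2.498e+04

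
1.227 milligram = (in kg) 1.227e-06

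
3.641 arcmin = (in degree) 0.06068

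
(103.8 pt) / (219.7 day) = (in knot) 3.75e-09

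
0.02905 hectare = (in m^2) 290.5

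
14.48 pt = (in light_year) 5.399e-19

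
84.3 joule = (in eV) 5.262e+20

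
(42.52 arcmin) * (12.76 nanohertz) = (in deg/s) 9.043e-09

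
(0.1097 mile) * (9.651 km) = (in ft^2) 1.834e+07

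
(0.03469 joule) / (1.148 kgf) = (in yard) 0.00337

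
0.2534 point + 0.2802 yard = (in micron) 2.563e+05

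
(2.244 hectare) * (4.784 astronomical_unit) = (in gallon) 4.243e+18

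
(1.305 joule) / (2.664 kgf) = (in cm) 4.995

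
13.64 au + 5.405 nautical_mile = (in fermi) 2.041e+27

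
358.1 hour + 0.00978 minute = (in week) 2.132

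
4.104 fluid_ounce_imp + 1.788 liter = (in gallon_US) 0.5031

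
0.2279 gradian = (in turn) 0.0005698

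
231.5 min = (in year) 0.0004404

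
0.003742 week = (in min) 37.72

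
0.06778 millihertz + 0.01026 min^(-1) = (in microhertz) 238.8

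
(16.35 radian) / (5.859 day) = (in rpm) 0.0003084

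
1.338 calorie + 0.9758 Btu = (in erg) 1.035e+10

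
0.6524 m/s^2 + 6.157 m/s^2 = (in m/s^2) 6.809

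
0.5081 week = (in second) 3.073e+05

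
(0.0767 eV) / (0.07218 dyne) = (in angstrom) 0.0001703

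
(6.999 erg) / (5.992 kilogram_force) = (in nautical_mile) 6.431e-12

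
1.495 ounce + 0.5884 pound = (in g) 309.3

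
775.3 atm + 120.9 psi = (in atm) 783.5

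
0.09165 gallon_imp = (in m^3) 0.0004166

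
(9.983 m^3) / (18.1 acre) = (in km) 1.363e-07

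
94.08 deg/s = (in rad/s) 1.642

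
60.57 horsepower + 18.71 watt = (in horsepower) 60.6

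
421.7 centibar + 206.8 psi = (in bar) 18.48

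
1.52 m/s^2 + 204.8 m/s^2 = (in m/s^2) 206.3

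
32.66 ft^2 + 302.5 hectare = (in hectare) 302.5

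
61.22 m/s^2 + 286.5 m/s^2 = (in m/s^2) 347.7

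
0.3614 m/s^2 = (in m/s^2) 0.3614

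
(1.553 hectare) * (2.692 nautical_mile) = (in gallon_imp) 1.703e+10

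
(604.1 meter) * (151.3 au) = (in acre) 3.379e+12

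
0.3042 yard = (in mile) 0.0001728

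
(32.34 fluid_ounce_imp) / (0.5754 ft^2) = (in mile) 1.068e-05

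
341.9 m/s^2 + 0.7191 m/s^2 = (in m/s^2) 342.6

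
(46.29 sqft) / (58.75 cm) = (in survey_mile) 0.004548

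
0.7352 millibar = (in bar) 0.0007352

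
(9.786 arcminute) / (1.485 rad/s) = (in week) 3.17e-09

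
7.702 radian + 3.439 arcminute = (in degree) 441.3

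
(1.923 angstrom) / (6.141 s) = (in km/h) 1.127e-10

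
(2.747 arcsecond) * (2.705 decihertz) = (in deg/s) 0.0002064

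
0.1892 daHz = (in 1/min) 113.5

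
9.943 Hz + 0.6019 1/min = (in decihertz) 99.53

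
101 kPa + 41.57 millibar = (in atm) 1.038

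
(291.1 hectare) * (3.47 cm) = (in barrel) 6.353e+05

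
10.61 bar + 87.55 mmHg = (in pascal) 1.073e+06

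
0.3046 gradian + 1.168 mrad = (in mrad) 5.953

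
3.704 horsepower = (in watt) 2762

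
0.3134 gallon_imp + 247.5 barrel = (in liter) 3.935e+04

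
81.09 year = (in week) 4228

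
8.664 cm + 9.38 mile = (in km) 15.1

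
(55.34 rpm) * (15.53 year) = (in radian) 2.838e+09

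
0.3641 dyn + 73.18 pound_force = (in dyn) 3.255e+07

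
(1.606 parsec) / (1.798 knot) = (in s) 5.358e+16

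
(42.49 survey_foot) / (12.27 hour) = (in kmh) 0.001055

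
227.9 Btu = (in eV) 1.501e+24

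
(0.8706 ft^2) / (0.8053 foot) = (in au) 2.203e-12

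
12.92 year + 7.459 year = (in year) 20.38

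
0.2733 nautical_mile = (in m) 506.2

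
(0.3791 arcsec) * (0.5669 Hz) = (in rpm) 9.95e-06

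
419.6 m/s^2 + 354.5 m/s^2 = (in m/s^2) 774.1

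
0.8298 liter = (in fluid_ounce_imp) 29.2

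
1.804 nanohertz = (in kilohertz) 1.804e-12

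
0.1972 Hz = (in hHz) 0.001972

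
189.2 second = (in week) 0.0003128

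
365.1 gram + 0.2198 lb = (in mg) 4.648e+05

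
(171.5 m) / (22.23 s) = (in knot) 15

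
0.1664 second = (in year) 5.277e-09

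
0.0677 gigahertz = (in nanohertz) 6.77e+16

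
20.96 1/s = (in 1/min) 1258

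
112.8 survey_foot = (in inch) 1354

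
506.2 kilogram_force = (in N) 4964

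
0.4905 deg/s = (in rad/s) 0.008561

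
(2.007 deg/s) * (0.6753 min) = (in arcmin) 4879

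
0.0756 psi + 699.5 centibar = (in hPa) 7000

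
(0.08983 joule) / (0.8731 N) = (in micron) 1.029e+05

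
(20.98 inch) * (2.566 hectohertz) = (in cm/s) 1.367e+04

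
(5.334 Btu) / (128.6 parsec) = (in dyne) 1.418e-10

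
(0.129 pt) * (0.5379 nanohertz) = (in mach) 7.189e-17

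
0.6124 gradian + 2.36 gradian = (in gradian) 2.972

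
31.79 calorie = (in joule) 133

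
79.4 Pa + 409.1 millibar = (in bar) 0.4099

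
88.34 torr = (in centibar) 11.78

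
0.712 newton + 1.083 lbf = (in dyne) 5.529e+05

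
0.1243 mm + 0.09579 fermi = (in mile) 7.724e-08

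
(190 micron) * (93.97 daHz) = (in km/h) 0.6428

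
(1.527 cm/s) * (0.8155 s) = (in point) 35.3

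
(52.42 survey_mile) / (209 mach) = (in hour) 0.0003293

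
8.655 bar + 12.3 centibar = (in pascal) 8.778e+05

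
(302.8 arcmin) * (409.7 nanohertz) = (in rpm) 3.446e-07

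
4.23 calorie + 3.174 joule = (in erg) 2.087e+08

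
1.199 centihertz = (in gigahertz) 1.199e-11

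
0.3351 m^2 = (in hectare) 3.351e-05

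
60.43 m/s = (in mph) 135.2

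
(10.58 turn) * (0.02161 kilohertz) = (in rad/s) 1437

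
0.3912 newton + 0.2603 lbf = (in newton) 1.549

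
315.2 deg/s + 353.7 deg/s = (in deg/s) 668.9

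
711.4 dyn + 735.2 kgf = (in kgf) 735.2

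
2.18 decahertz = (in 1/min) 1308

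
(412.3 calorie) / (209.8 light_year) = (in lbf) 1.954e-16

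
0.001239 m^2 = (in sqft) 0.01334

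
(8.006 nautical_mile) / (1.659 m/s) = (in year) 0.0002834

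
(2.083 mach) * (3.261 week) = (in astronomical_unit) 0.009351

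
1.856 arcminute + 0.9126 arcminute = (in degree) 0.04614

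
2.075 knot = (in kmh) 3.843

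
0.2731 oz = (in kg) 0.007742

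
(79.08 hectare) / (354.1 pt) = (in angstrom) 6.331e+16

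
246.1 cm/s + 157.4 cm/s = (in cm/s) 403.5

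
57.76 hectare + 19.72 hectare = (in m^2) 7.748e+05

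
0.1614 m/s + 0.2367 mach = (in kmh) 290.7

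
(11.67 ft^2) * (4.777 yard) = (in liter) 4736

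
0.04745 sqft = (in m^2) 0.004408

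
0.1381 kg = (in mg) 1.381e+05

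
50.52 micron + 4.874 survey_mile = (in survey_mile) 4.874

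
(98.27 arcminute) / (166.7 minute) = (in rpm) 2.729e-05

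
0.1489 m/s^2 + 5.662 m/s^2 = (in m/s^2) 5.811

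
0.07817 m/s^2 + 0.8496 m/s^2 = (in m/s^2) 0.9278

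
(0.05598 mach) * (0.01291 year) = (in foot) 2.546e+07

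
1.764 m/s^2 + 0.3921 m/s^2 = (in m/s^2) 2.156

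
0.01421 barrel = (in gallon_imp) 0.497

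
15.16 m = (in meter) 15.16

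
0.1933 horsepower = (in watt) 144.1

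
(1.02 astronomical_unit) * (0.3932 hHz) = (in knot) 1.166e+13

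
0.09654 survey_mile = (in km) 0.1554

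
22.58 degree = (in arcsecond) 8.129e+04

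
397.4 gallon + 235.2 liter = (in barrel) 10.94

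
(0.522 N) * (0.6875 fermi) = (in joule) 3.589e-16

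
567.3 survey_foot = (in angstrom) 1.729e+12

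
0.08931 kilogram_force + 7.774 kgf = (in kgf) 7.863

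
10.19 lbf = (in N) 45.33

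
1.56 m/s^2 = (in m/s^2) 1.56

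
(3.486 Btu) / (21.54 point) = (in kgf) 4.936e+04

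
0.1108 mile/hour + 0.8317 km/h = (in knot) 0.5454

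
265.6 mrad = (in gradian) 16.91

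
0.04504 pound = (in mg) 2.043e+04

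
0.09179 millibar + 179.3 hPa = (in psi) 2.602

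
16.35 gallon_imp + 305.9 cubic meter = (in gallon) 8.083e+04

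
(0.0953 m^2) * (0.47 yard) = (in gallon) 10.82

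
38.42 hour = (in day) 1.601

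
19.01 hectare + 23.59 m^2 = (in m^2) 1.901e+05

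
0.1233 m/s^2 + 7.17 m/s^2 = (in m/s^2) 7.293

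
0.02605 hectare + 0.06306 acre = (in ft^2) 5551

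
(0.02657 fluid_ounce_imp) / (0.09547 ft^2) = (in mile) 5.289e-08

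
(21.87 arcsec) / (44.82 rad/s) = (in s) 2.366e-06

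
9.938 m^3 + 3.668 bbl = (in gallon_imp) 2314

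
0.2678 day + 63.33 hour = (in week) 0.4152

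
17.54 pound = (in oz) 280.6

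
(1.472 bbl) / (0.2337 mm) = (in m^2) 1001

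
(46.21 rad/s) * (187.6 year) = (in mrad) 2.734e+14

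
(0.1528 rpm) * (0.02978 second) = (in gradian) 0.03034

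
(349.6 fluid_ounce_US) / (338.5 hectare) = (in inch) 1.202e-07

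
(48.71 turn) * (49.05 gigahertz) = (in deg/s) 8.601e+14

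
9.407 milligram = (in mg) 9.407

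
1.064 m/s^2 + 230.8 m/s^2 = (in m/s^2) 231.9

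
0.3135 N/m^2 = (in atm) 3.094e-06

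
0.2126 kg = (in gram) 212.6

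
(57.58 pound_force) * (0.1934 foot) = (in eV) 9.424e+19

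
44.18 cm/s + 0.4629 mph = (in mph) 1.451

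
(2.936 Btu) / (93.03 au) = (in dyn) 2.226e-05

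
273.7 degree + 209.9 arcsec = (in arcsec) 9.855e+05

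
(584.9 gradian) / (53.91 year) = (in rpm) 5.161e-08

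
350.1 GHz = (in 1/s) 3.501e+11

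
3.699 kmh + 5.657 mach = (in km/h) 6938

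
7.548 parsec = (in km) 2.329e+14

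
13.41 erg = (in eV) 8.37e+12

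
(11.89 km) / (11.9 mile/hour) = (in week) 0.003696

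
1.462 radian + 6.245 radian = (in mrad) 7707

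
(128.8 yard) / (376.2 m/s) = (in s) 0.3131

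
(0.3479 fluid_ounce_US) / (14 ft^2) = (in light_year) 8.361e-22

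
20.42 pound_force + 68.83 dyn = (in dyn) 9.083e+06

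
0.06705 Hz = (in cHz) 6.705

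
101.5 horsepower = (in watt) 7.569e+04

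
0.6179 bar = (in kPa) 61.79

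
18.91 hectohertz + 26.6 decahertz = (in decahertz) 215.7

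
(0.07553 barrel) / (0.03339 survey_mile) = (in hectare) 2.235e-08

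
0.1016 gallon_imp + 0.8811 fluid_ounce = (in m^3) 0.0004879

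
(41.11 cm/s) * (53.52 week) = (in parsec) 4.312e-10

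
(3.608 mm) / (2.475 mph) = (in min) 5.435e-05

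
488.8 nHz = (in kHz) 4.888e-10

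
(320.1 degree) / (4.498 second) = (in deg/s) 71.16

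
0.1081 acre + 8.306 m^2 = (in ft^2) 4798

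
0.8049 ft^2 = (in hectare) 7.478e-06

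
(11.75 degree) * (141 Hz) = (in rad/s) 28.92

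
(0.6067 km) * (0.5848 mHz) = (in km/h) 1.277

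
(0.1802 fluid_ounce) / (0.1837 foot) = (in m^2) 9.518e-05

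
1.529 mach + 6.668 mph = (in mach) 1.538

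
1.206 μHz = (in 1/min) 7.236e-05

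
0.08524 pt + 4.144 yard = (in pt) 1.074e+04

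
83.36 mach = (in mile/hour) 6.349e+04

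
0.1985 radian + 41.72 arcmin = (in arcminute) 724.1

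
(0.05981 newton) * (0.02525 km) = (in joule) 1.51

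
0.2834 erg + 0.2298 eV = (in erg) 0.2834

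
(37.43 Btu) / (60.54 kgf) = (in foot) 218.2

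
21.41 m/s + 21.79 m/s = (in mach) 0.1269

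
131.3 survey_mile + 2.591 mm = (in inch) 8.319e+06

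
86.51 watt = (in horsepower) 0.116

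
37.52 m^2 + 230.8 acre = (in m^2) 9.341e+05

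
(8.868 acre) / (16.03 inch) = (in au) 5.892e-07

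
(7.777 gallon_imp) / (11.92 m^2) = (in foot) 0.009731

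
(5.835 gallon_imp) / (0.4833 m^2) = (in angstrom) 5.489e+08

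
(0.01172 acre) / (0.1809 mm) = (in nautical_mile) 141.6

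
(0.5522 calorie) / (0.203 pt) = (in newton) 3.226e+04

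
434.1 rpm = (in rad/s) 45.46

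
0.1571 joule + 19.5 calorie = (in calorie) 19.54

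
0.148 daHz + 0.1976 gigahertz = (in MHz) 197.6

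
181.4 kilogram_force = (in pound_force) 399.9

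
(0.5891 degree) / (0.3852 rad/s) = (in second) 0.02669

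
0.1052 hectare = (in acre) 0.26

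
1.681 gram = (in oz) 0.0593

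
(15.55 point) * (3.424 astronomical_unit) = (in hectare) 2.81e+05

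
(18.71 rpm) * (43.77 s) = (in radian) 85.76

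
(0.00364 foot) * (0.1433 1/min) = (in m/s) 2.65e-06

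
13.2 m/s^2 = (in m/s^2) 13.2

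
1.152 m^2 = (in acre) 0.0002847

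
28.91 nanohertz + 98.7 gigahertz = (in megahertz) 9.87e+04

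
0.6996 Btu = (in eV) 4.607e+21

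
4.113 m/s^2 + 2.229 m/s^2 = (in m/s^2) 6.342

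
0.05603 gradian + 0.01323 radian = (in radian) 0.01411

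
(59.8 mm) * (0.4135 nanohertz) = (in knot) 4.807e-11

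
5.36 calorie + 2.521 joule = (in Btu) 0.02365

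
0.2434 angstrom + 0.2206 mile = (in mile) 0.2206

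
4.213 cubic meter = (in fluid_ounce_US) 1.425e+05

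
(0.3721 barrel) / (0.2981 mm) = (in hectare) 0.01985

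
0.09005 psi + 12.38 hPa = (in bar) 0.01859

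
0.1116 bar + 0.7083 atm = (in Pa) 8.293e+04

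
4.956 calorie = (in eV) 1.294e+20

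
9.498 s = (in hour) 0.002638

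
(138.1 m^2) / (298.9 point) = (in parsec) 4.244e-14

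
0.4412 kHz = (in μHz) 4.412e+08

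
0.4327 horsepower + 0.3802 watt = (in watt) 323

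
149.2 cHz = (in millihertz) 1492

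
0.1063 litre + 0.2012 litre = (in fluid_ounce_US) 10.4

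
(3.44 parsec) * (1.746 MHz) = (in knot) 3.603e+23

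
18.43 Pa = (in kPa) 0.01843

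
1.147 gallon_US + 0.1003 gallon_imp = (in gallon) 1.267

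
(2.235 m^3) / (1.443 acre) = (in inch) 0.01507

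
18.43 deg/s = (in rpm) 3.072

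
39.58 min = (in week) 0.003927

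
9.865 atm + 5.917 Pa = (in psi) 145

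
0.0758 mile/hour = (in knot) 0.06587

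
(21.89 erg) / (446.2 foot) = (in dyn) 0.00161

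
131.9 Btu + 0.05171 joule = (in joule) 1.392e+05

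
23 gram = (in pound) 0.05071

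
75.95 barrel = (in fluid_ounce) 4.083e+05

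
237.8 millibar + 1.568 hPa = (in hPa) 239.4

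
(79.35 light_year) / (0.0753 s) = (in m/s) 9.97e+18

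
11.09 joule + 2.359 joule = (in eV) 8.394e+19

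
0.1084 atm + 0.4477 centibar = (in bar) 0.1143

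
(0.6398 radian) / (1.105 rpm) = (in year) 1.753e-07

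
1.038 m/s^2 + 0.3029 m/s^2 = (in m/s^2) 1.341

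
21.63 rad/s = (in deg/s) 1239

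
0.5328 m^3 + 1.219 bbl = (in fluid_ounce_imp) 2.557e+04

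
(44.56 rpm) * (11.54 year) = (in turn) 2.703e+08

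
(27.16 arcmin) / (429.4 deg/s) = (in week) 1.743e-09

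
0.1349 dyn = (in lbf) 3.033e-07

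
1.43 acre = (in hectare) 0.5787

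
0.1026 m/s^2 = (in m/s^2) 0.1026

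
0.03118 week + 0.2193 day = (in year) 0.001199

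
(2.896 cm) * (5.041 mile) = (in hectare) 0.02349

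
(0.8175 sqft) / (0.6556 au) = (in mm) 7.744e-10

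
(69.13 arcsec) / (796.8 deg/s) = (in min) 4.017e-07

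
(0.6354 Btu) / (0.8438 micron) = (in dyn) 7.945e+13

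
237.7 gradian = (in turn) 0.5943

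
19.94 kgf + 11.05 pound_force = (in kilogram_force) 24.95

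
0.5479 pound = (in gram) 248.5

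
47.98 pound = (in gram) 2.176e+04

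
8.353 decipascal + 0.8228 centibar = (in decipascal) 8236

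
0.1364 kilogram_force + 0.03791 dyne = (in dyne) 1.338e+05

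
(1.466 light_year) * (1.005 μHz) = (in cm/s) 1.394e+12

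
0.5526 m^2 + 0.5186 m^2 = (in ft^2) 11.53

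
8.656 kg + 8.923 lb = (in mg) 1.27e+07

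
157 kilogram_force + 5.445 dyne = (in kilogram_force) 157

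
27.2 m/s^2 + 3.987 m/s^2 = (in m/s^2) 31.19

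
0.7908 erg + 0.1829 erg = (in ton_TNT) 2.327e-17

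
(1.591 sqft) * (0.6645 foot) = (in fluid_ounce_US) 1012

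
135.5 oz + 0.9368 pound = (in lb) 9.406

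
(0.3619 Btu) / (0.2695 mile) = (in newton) 0.8804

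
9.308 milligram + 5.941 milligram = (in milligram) 15.25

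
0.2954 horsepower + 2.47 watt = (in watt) 222.7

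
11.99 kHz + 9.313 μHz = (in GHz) 1.199e-05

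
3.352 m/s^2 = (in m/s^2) 3.352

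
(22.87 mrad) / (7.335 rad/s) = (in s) 0.003118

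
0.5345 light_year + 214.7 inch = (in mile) 3.142e+12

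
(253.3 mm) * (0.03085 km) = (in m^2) 7.814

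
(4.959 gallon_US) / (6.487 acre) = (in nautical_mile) 3.861e-10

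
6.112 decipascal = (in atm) 6.032e-06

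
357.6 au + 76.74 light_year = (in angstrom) 7.261e+27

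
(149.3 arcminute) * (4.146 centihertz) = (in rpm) 0.01719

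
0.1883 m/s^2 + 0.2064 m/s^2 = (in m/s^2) 0.3947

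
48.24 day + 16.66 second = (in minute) 6.947e+04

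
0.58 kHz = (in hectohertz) 5.8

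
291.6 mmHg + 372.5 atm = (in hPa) 3.778e+05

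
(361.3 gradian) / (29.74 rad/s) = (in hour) 5.301e-05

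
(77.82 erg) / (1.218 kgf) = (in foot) 2.138e-06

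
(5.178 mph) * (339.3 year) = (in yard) 2.709e+10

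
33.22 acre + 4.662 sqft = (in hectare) 13.44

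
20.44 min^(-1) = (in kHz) 0.0003407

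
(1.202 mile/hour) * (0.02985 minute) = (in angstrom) 9.624e+09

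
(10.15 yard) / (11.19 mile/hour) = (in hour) 0.0005154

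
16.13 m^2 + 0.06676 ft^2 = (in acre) 0.003987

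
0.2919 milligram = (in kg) 2.919e-07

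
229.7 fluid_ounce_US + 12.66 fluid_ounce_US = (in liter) 7.167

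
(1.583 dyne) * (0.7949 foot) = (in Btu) 3.635e-09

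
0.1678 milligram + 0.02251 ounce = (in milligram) 638.3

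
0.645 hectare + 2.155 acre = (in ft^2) 1.633e+05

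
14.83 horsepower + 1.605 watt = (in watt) 1.106e+04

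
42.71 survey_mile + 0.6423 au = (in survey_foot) 3.152e+11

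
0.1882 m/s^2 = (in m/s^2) 0.1882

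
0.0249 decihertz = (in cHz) 0.249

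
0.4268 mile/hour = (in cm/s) 19.08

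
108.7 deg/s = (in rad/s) 1.897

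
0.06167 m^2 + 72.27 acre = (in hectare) 29.25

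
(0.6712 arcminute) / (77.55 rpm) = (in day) 2.783e-10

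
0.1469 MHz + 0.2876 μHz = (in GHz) 0.0001469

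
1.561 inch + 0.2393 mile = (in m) 385.2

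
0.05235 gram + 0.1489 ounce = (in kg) 0.004274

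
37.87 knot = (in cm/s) 1948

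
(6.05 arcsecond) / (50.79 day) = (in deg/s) 3.83e-10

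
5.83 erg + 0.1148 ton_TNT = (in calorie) 1.148e+08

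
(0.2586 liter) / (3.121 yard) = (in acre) 2.239e-08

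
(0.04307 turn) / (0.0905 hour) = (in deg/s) 0.04759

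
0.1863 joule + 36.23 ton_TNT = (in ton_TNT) 36.23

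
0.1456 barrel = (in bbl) 0.1456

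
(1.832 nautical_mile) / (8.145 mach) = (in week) 2.023e-06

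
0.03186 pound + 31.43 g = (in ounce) 1.618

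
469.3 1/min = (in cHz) 782.2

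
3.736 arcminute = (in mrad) 1.087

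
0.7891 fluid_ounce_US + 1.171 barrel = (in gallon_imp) 40.96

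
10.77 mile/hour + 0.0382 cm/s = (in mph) 10.77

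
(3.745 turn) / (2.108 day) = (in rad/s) 0.0001292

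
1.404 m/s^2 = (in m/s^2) 1.404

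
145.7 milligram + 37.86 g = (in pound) 0.08379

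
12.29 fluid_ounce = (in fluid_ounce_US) 12.29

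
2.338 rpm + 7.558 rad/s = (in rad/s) 7.803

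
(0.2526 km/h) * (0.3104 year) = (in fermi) 6.868e+20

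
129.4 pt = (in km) 4.565e-05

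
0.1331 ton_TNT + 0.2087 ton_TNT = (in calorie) 3.418e+08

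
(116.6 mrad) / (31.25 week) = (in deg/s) 3.535e-07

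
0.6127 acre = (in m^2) 2480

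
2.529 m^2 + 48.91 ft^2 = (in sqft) 76.13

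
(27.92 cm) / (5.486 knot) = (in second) 0.09893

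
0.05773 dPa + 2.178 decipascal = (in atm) 2.206e-06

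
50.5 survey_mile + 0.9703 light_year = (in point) 2.602e+19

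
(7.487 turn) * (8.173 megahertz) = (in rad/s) 3.845e+08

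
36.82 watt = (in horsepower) 0.04938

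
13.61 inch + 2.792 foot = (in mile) 0.0007436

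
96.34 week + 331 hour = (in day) 688.2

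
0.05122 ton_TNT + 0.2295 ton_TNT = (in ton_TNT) 0.2807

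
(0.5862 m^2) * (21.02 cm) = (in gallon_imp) 27.1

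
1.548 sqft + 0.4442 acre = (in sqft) 1.935e+04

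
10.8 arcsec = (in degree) 0.003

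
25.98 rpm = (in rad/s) 2.721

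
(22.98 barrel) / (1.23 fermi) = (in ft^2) 3.197e+16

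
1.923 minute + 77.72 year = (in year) 77.72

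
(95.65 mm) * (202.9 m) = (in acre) 0.004796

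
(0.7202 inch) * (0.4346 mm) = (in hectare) 7.95e-10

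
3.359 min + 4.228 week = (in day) 29.6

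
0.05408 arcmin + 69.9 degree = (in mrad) 1220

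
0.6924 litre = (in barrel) 0.004355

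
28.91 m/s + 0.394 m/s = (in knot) 56.96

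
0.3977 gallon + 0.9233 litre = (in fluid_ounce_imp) 85.48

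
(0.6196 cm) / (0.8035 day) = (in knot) 1.735e-07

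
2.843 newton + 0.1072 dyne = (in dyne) 2.843e+05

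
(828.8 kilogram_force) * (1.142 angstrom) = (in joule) 9.282e-07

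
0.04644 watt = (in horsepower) 6.228e-05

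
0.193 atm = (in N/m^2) 1.956e+04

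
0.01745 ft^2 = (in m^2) 0.001621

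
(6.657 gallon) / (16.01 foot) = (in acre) 1.276e-06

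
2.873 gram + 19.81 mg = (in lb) 0.006378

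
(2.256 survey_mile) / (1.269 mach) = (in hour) 0.002334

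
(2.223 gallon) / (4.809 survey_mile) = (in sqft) 1.17e-05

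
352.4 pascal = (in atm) 0.003478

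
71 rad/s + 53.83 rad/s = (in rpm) 1192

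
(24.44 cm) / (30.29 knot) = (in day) 1.815e-07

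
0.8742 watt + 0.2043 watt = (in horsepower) 0.001446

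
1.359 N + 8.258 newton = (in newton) 9.617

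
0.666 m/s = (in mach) 0.001956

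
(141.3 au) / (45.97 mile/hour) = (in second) 1.029e+12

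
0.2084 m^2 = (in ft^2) 2.243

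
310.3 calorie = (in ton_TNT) 3.103e-07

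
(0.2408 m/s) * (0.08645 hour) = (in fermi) 7.494e+16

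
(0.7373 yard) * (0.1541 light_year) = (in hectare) 9.829e+10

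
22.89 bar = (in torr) 1.717e+04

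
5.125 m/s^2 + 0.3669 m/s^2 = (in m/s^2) 5.492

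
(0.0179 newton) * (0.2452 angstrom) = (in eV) 2.739e+06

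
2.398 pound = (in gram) 1088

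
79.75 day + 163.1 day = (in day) 242.8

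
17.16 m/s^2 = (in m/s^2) 17.16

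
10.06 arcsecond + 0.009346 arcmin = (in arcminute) 0.177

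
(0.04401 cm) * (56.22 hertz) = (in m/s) 0.02474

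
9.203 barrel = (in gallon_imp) 321.9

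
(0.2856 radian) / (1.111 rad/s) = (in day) 2.975e-06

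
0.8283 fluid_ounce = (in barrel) 0.0001541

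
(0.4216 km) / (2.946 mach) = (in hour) 0.0001167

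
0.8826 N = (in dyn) 8.826e+04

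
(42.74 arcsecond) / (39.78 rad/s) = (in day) 6.029e-11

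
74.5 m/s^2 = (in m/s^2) 74.5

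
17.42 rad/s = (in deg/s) 998.1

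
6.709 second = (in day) 7.765e-05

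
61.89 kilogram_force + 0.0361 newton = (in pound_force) 136.5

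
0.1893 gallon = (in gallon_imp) 0.1576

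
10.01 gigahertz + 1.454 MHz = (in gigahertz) 10.01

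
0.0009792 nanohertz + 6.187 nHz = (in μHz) 0.006188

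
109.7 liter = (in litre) 109.7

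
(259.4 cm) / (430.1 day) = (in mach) 2.05e-10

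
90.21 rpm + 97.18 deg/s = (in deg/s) 638.4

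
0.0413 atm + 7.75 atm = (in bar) 7.895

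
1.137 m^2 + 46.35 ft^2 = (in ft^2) 58.59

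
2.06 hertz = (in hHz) 0.0206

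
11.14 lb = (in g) 5053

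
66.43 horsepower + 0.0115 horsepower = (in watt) 4.955e+04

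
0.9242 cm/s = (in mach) 2.714e-05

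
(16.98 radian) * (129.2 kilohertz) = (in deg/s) 1.257e+08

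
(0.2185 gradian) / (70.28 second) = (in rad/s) 4.884e-05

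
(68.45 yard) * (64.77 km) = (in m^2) 4.054e+06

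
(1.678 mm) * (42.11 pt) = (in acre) 6.16e-09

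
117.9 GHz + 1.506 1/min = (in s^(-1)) 1.179e+11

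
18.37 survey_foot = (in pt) 1.587e+04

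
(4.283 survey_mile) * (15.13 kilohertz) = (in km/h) 3.754e+08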